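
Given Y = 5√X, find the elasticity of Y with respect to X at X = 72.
Elasticity = 1/2

Elasticity = (dY/dX) · (X/Y)

dY/dX = 5/(2·√X)
At X = 72: dY/dX = 5·√2/24, Y = 30·√2

Elasticity = (5·√2/24) · (72 / (30·√2)) = 1/2

Interpretation: for a small percentage change in X, the percentage change in Y is approximately 0.50 times as large.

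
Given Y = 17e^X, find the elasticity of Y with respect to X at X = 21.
Elasticity = 21

Elasticity = (dY/dX) · (X/Y)

dY/dX = 17·e^X
At X = 21: dY/dX = 17·e^21, Y = 17·e^21

Elasticity = (17·e^21) · (21 / (17·e^21)) = 21

Interpretation: for a small percentage change in X, the percentage change in Y is approximately 21.00 times as large.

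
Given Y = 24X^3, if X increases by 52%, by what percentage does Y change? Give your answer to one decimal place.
251.2%

For Y = 24X^3:
If X → X(1 + 0.52)
Then Y → Y · (1 + 0.52)^3
     ≈ Y · 3.5118

Percentage change = ((1 + 0.52)^3 − 1) × 100% ≈ 251.2%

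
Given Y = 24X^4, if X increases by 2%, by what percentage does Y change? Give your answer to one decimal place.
8.2%

For Y = 24X^4:
If X → X(1 + 0.02)
Then Y → Y · (1 + 0.02)^4
     ≈ Y · 1.0824

Percentage change = ((1 + 0.02)^4 − 1) × 100% ≈ 8.2%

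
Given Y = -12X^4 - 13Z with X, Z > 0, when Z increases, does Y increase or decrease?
Y decreases

Taking the partial derivative:
∂Y/∂Z = -13

∂Y/∂Z = -13 < 0 (assuming positive values)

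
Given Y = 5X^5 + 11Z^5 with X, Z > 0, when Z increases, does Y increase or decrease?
Y increases

Taking the partial derivative:
∂Y/∂Z = 55Z^4

∂Y/∂Z = 55Z^4 > 0 (assuming positive values)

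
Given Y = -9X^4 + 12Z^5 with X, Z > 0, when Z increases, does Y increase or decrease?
Y increases

Taking the partial derivative:
∂Y/∂Z = 60Z^4

∂Y/∂Z = 60Z^4 > 0 (assuming positive values)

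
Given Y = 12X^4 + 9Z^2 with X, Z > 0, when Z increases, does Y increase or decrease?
Y increases

Taking the partial derivative:
∂Y/∂Z = 18Z

∂Y/∂Z = 18Z > 0 (assuming positive values)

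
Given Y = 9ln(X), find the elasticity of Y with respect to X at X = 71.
Elasticity = 1/ln(71) ≈ 0.2346

Elasticity = (dY/dX) · (X/Y)

dY/dX = 9/X
At X = 71: dY/dX = 9/71, Y = 9·ln(71)

Elasticity = (9/71) · (71 / (9·ln(71))) = 1/ln(71) ≈ 0.2346

Interpretation: for a small percentage change in X, the percentage change in Y is approximately 0.23 times as large.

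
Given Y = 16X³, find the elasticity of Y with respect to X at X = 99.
Elasticity = 3

Elasticity = (dY/dX) · (X/Y)

dY/dX = 48·X²
At X = 99: dY/dX = 470448, Y = 15524784

Elasticity = 470448 · (99 / 15524784) = 3

Interpretation: for a small percentage change in X, the percentage change in Y is approximately 3.00 times as large.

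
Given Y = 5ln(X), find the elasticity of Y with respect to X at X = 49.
Elasticity = 1/ln(49) ≈ 0.2569

Elasticity = (dY/dX) · (X/Y)

dY/dX = 5/X
At X = 49: dY/dX = 5/49, Y = 5·ln(49)

Elasticity = (5/49) · (49 / (5·ln(49))) = 1/ln(49) ≈ 0.2569

Interpretation: for a small percentage change in X, the percentage change in Y is approximately 0.26 times as large.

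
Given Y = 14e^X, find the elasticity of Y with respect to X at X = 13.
Elasticity = 13

Elasticity = (dY/dX) · (X/Y)

dY/dX = 14·e^X
At X = 13: dY/dX = 14·e^13, Y = 14·e^13

Elasticity = (14·e^13) · (13 / (14·e^13)) = 13

Interpretation: for a small percentage change in X, the percentage change in Y is approximately 13.00 times as large.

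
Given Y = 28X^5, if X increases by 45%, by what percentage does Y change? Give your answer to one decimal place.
541.0%

For Y = 28X^5:
If X → X(1 + 0.45)
Then Y → Y · (1 + 0.45)^5
     ≈ Y · 6.4097

Percentage change = ((1 + 0.45)^5 − 1) × 100% ≈ 541.0%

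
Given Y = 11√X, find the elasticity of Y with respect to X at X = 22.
Elasticity = 1/2

Elasticity = (dY/dX) · (X/Y)

dY/dX = 11/(2·√X)
At X = 22: dY/dX = √22/4, Y = 11·√22

Elasticity = (√22/4) · (22 / (11·√22)) = 1/2

Interpretation: for a small percentage change in X, the percentage change in Y is approximately 0.50 times as large.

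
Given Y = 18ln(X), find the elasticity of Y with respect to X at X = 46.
Elasticity = 1/ln(46) ≈ 0.2612

Elasticity = (dY/dX) · (X/Y)

dY/dX = 18/X
At X = 46: dY/dX = 9/23, Y = 18·ln(46)

Elasticity = (9/23) · (46 / (18·ln(46))) = 1/ln(46) ≈ 0.2612

Interpretation: for a small percentage change in X, the percentage change in Y is approximately 0.26 times as large.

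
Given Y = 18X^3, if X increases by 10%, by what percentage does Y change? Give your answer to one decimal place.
33.1%

For Y = 18X^3:
If X → X(1 + 0.1)
Then Y → Y · (1 + 0.1)^3
     = Y · 1.3310

Percentage change = ((1 + 0.1)^3 − 1) × 100% = 33.1%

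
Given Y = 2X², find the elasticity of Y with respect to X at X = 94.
Elasticity = 2

Elasticity = (dY/dX) · (X/Y)

dY/dX = 4·X
At X = 94: dY/dX = 376, Y = 17672

Elasticity = 376 · (94 / 17672) = 2

Interpretation: for a small percentage change in X, the percentage change in Y is approximately 2.00 times as large.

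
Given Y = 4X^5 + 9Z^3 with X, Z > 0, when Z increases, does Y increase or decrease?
Y increases

Taking the partial derivative:
∂Y/∂Z = 27Z^2

∂Y/∂Z = 27Z^2 > 0 (assuming positive values)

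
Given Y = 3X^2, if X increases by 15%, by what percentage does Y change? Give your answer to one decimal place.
32.3%

For Y = 3X^2:
If X → X(1 + 0.15)
Then Y → Y · (1 + 0.15)^2
     = Y · 1.3225

Percentage change = ((1 + 0.15)^2 − 1) × 100% ≈ 32.3%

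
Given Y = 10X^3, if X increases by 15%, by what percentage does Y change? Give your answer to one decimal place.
52.1%

For Y = 10X^3:
If X → X(1 + 0.15)
Then Y → Y · (1 + 0.15)^3
     ≈ Y · 1.5209

Percentage change = ((1 + 0.15)^3 − 1) × 100% ≈ 52.1%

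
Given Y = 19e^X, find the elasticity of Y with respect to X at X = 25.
Elasticity = 25

Elasticity = (dY/dX) · (X/Y)

dY/dX = 19·e^X
At X = 25: dY/dX = 19·e^25, Y = 19·e^25

Elasticity = (19·e^25) · (25 / (19·e^25)) = 25

Interpretation: for a small percentage change in X, the percentage change in Y is approximately 25.00 times as large.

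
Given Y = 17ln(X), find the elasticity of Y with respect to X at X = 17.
Elasticity = 1/ln(17) ≈ 0.3530

Elasticity = (dY/dX) · (X/Y)

dY/dX = 17/X
At X = 17: dY/dX = 1, Y = 17·ln(17)

Elasticity = 1 · (17 / (17·ln(17))) = 1/ln(17) ≈ 0.3530

Interpretation: for a small percentage change in X, the percentage change in Y is approximately 0.35 times as large.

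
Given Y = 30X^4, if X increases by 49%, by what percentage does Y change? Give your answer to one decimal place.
392.9%

For Y = 30X^4:
If X → X(1 + 0.49)
Then Y → Y · (1 + 0.49)^4
     ≈ Y · 4.9288

Percentage change = ((1 + 0.49)^4 − 1) × 100% ≈ 392.9%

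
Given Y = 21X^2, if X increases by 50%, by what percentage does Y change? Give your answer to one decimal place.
125.0%

For Y = 21X^2:
If X → X(1 + 0.5)
Then Y → Y · (1 + 0.5)^2
     = Y · 2.2500

Percentage change = ((1 + 0.5)^2 − 1) × 100% = 125.0%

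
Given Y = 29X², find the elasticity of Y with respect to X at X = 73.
Elasticity = 2

Elasticity = (dY/dX) · (X/Y)

dY/dX = 58·X
At X = 73: dY/dX = 4234, Y = 154541

Elasticity = 4234 · (73 / 154541) = 2

Interpretation: for a small percentage change in X, the percentage change in Y is approximately 2.00 times as large.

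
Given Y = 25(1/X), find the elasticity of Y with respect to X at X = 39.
Elasticity = -1

Elasticity = (dY/dX) · (X/Y)

dY/dX = -25/X²
At X = 39: dY/dX = -25/1521, Y = 25/39

Elasticity = (-25/1521) · (39 / (25/39)) = -1

Interpretation: for a small percentage change in X, the percentage change in Y is approximately -1.00 times as large.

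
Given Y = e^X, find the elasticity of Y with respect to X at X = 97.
Elasticity = 97

Elasticity = (dY/dX) · (X/Y)

dY/dX = e^X
At X = 97: dY/dX = e^97, Y = e^97

Elasticity = (e^97) · (97 / (e^97)) = 97

Interpretation: for a small percentage change in X, the percentage change in Y is approximately 97.00 times as large.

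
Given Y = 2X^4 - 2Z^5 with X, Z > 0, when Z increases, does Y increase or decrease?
Y decreases

Taking the partial derivative:
∂Y/∂Z = -10Z^4

∂Y/∂Z = -10Z^4 < 0 (assuming positive values)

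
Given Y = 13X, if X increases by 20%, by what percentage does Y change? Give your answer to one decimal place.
20.0%

For Y = 13X:
If X → X(1 + 0.2)
Then Y → Y · (1 + 0.2)^1
     = Y · 1.2000

Percentage change = ((1 + 0.2)^1 − 1) × 100% = 20.0%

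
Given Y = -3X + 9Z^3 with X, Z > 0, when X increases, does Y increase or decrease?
Y decreases

Taking the partial derivative:
∂Y/∂X = -3

∂Y/∂X = -3 < 0 (assuming positive values)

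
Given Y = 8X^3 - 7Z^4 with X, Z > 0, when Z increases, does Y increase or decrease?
Y decreases

Taking the partial derivative:
∂Y/∂Z = -28Z^3

∂Y/∂Z = -28Z^3 < 0 (assuming positive values)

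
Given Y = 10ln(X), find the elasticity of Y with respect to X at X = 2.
Elasticity = 1/ln(2) ≈ 1.4427

Elasticity = (dY/dX) · (X/Y)

dY/dX = 10/X
At X = 2: dY/dX = 5, Y = 10·ln(2)

Elasticity = 5 · (2 / (10·ln(2))) = 1/ln(2) ≈ 1.4427

Interpretation: for a small percentage change in X, the percentage change in Y is approximately 1.44 times as large.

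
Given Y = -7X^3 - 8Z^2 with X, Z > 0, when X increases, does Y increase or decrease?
Y decreases

Taking the partial derivative:
∂Y/∂X = -21X^2

∂Y/∂X = -21X^2 < 0 (assuming positive values)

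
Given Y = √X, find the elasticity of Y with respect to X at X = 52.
Elasticity = 1/2

Elasticity = (dY/dX) · (X/Y)

dY/dX = 1/(2·√X)
At X = 52: dY/dX = √13/52, Y = 2·√13

Elasticity = (√13/52) · (52 / (2·√13)) = 1/2

Interpretation: for a small percentage change in X, the percentage change in Y is approximately 0.50 times as large.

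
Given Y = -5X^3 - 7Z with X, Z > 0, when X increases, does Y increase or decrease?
Y decreases

Taking the partial derivative:
∂Y/∂X = -15X^2

∂Y/∂X = -15X^2 < 0 (assuming positive values)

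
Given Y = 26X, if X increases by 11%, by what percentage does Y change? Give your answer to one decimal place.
11.0%

For Y = 26X:
If X → X(1 + 0.11)
Then Y → Y · (1 + 0.11)^1
     = Y · 1.1100

Percentage change = ((1 + 0.11)^1 − 1) × 100% = 11.0%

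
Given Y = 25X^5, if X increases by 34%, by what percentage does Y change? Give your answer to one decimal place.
332.0%

For Y = 25X^5:
If X → X(1 + 0.34)
Then Y → Y · (1 + 0.34)^5
     ≈ Y · 4.3204

Percentage change = ((1 + 0.34)^5 − 1) × 100% ≈ 332.0%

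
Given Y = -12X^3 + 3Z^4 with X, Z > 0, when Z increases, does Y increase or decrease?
Y increases

Taking the partial derivative:
∂Y/∂Z = 12Z^3

∂Y/∂Z = 12Z^3 > 0 (assuming positive values)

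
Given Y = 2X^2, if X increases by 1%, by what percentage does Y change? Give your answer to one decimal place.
2.0%

For Y = 2X^2:
If X → X(1 + 0.01)
Then Y → Y · (1 + 0.01)^2
     = Y · 1.0201

Percentage change = ((1 + 0.01)^2 − 1) × 100% ≈ 2.0%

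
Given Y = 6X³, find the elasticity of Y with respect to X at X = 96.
Elasticity = 3

Elasticity = (dY/dX) · (X/Y)

dY/dX = 18·X²
At X = 96: dY/dX = 165888, Y = 5308416

Elasticity = 165888 · (96 / 5308416) = 3

Interpretation: for a small percentage change in X, the percentage change in Y is approximately 3.00 times as large.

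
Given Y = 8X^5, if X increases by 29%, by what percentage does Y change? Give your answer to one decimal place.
257.2%

For Y = 8X^5:
If X → X(1 + 0.29)
Then Y → Y · (1 + 0.29)^5
     ≈ Y · 3.5723

Percentage change = ((1 + 0.29)^5 − 1) × 100% ≈ 257.2%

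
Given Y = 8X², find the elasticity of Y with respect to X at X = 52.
Elasticity = 2

Elasticity = (dY/dX) · (X/Y)

dY/dX = 16·X
At X = 52: dY/dX = 832, Y = 21632

Elasticity = 832 · (52 / 21632) = 2

Interpretation: for a small percentage change in X, the percentage change in Y is approximately 2.00 times as large.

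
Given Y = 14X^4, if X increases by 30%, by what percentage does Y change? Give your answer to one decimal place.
185.6%

For Y = 14X^4:
If X → X(1 + 0.3)
Then Y → Y · (1 + 0.3)^4
     = Y · 2.8561

Percentage change = ((1 + 0.3)^4 − 1) × 100% ≈ 185.6%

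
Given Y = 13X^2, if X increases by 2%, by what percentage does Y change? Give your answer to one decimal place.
4.0%

For Y = 13X^2:
If X → X(1 + 0.02)
Then Y → Y · (1 + 0.02)^2
     = Y · 1.0404

Percentage change = ((1 + 0.02)^2 − 1) × 100% ≈ 4.0%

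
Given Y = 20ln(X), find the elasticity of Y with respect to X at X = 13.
Elasticity = 1/ln(13) ≈ 0.3899

Elasticity = (dY/dX) · (X/Y)

dY/dX = 20/X
At X = 13: dY/dX = 20/13, Y = 20·ln(13)

Elasticity = (20/13) · (13 / (20·ln(13))) = 1/ln(13) ≈ 0.3899

Interpretation: for a small percentage change in X, the percentage change in Y is approximately 0.39 times as large.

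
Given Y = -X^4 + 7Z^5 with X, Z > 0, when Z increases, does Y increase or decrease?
Y increases

Taking the partial derivative:
∂Y/∂Z = 35Z^4

∂Y/∂Z = 35Z^4 > 0 (assuming positive values)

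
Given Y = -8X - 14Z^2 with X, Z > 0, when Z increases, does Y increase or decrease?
Y decreases

Taking the partial derivative:
∂Y/∂Z = -28Z

∂Y/∂Z = -28Z < 0 (assuming positive values)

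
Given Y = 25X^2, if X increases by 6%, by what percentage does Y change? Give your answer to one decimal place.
12.4%

For Y = 25X^2:
If X → X(1 + 0.06)
Then Y → Y · (1 + 0.06)^2
     = Y · 1.1236

Percentage change = ((1 + 0.06)^2 − 1) × 100% ≈ 12.4%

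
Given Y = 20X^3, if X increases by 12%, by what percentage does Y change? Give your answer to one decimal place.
40.5%

For Y = 20X^3:
If X → X(1 + 0.12)
Then Y → Y · (1 + 0.12)^3
     ≈ Y · 1.4049

Percentage change = ((1 + 0.12)^3 − 1) × 100% ≈ 40.5%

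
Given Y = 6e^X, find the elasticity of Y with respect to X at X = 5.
Elasticity = 5

Elasticity = (dY/dX) · (X/Y)

dY/dX = 6·e^X
At X = 5: dY/dX = 6·e^5, Y = 6·e^5

Elasticity = (6·e^5) · (5 / (6·e^5)) = 5

Interpretation: for a small percentage change in X, the percentage change in Y is approximately 5.00 times as large.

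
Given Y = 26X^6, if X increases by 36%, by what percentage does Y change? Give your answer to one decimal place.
532.8%

For Y = 26X^6:
If X → X(1 + 0.36)
Then Y → Y · (1 + 0.36)^6
     ≈ Y · 6.3275

Percentage change = ((1 + 0.36)^6 − 1) × 100% ≈ 532.8%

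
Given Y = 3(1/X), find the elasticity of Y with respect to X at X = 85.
Elasticity = -1

Elasticity = (dY/dX) · (X/Y)

dY/dX = -3/X²
At X = 85: dY/dX = -3/7225, Y = 3/85

Elasticity = (-3/7225) · (85 / (3/85)) = -1

Interpretation: for a small percentage change in X, the percentage change in Y is approximately -1.00 times as large.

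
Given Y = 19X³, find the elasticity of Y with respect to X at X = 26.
Elasticity = 3

Elasticity = (dY/dX) · (X/Y)

dY/dX = 57·X²
At X = 26: dY/dX = 38532, Y = 333944

Elasticity = 38532 · (26 / 333944) = 3

Interpretation: for a small percentage change in X, the percentage change in Y is approximately 3.00 times as large.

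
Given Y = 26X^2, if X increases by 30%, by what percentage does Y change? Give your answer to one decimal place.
69.0%

For Y = 26X^2:
If X → X(1 + 0.3)
Then Y → Y · (1 + 0.3)^2
     = Y · 1.6900

Percentage change = ((1 + 0.3)^2 − 1) × 100% = 69.0%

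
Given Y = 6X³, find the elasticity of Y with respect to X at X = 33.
Elasticity = 3

Elasticity = (dY/dX) · (X/Y)

dY/dX = 18·X²
At X = 33: dY/dX = 19602, Y = 215622

Elasticity = 19602 · (33 / 215622) = 3

Interpretation: for a small percentage change in X, the percentage change in Y is approximately 3.00 times as large.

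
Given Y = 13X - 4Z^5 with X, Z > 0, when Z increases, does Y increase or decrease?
Y decreases

Taking the partial derivative:
∂Y/∂Z = -20Z^4

∂Y/∂Z = -20Z^4 < 0 (assuming positive values)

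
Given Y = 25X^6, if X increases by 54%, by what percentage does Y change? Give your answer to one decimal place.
1233.9%

For Y = 25X^6:
If X → X(1 + 0.54)
Then Y → Y · (1 + 0.54)^6
     ≈ Y · 13.3390

Percentage change = ((1 + 0.54)^6 − 1) × 100% ≈ 1233.9%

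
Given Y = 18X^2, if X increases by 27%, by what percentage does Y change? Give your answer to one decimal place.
61.3%

For Y = 18X^2:
If X → X(1 + 0.27)
Then Y → Y · (1 + 0.27)^2
     = Y · 1.6129

Percentage change = ((1 + 0.27)^2 − 1) × 100% ≈ 61.3%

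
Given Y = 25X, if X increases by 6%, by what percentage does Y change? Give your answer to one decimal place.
6.0%

For Y = 25X:
If X → X(1 + 0.06)
Then Y → Y · (1 + 0.06)^1
     = Y · 1.0600

Percentage change = ((1 + 0.06)^1 − 1) × 100% = 6.0%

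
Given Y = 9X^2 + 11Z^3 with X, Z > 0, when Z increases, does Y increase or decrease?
Y increases

Taking the partial derivative:
∂Y/∂Z = 33Z^2

∂Y/∂Z = 33Z^2 > 0 (assuming positive values)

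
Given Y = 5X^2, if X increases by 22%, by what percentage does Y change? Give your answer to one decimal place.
48.8%

For Y = 5X^2:
If X → X(1 + 0.22)
Then Y → Y · (1 + 0.22)^2
     = Y · 1.4884

Percentage change = ((1 + 0.22)^2 − 1) × 100% ≈ 48.8%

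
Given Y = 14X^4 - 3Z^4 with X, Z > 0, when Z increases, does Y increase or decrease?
Y decreases

Taking the partial derivative:
∂Y/∂Z = -12Z^3

∂Y/∂Z = -12Z^3 < 0 (assuming positive values)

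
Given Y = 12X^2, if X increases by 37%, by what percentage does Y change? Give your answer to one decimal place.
87.7%

For Y = 12X^2:
If X → X(1 + 0.37)
Then Y → Y · (1 + 0.37)^2
     = Y · 1.8769

Percentage change = ((1 + 0.37)^2 − 1) × 100% ≈ 87.7%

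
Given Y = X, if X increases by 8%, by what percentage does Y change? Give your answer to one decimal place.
8.0%

For Y = X:
If X → X(1 + 0.08)
Then Y → Y · (1 + 0.08)^1
     = Y · 1.0800

Percentage change = ((1 + 0.08)^1 − 1) × 100% = 8.0%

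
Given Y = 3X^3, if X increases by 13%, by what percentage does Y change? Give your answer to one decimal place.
44.3%

For Y = 3X^3:
If X → X(1 + 0.13)
Then Y → Y · (1 + 0.13)^3
     ≈ Y · 1.4429

Percentage change = ((1 + 0.13)^3 − 1) × 100% ≈ 44.3%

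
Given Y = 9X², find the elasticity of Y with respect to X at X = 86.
Elasticity = 2

Elasticity = (dY/dX) · (X/Y)

dY/dX = 18·X
At X = 86: dY/dX = 1548, Y = 66564

Elasticity = 1548 · (86 / 66564) = 2

Interpretation: for a small percentage change in X, the percentage change in Y is approximately 2.00 times as large.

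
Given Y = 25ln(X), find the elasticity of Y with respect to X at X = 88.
Elasticity = 1/ln(88) ≈ 0.2233

Elasticity = (dY/dX) · (X/Y)

dY/dX = 25/X
At X = 88: dY/dX = 25/88, Y = 25·ln(88)

Elasticity = (25/88) · (88 / (25·ln(88))) = 1/ln(88) ≈ 0.2233

Interpretation: for a small percentage change in X, the percentage change in Y is approximately 0.22 times as large.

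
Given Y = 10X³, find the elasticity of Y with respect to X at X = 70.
Elasticity = 3

Elasticity = (dY/dX) · (X/Y)

dY/dX = 30·X²
At X = 70: dY/dX = 147000, Y = 3430000

Elasticity = 147000 · (70 / 3430000) = 3

Interpretation: for a small percentage change in X, the percentage change in Y is approximately 3.00 times as large.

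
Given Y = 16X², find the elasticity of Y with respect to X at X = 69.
Elasticity = 2

Elasticity = (dY/dX) · (X/Y)

dY/dX = 32·X
At X = 69: dY/dX = 2208, Y = 76176

Elasticity = 2208 · (69 / 76176) = 2

Interpretation: for a small percentage change in X, the percentage change in Y is approximately 2.00 times as large.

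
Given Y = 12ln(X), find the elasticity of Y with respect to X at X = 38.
Elasticity = 1/ln(38) ≈ 0.2749

Elasticity = (dY/dX) · (X/Y)

dY/dX = 12/X
At X = 38: dY/dX = 6/19, Y = 12·ln(38)

Elasticity = (6/19) · (38 / (12·ln(38))) = 1/ln(38) ≈ 0.2749

Interpretation: for a small percentage change in X, the percentage change in Y is approximately 0.27 times as large.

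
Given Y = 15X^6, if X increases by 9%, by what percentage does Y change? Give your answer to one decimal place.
67.7%

For Y = 15X^6:
If X → X(1 + 0.09)
Then Y → Y · (1 + 0.09)^6
     ≈ Y · 1.6771

Percentage change = ((1 + 0.09)^6 − 1) × 100% ≈ 67.7%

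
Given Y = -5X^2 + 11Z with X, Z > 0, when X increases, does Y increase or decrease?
Y decreases

Taking the partial derivative:
∂Y/∂X = -10X

∂Y/∂X = -10X < 0 (assuming positive values)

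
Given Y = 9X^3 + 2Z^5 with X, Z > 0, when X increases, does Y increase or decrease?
Y increases

Taking the partial derivative:
∂Y/∂X = 27X^2

∂Y/∂X = 27X^2 > 0 (assuming positive values)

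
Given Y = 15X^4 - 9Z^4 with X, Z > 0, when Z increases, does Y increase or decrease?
Y decreases

Taking the partial derivative:
∂Y/∂Z = -36Z^3

∂Y/∂Z = -36Z^3 < 0 (assuming positive values)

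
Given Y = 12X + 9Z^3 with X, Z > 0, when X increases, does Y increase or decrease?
Y increases

Taking the partial derivative:
∂Y/∂X = 12

∂Y/∂X = 12 > 0 (assuming positive values)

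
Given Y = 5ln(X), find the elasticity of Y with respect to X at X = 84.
Elasticity = 1/ln(84) ≈ 0.2257

Elasticity = (dY/dX) · (X/Y)

dY/dX = 5/X
At X = 84: dY/dX = 5/84, Y = 5·ln(84)

Elasticity = (5/84) · (84 / (5·ln(84))) = 1/ln(84) ≈ 0.2257

Interpretation: for a small percentage change in X, the percentage change in Y is approximately 0.23 times as large.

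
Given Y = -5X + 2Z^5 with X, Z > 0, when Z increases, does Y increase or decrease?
Y increases

Taking the partial derivative:
∂Y/∂Z = 10Z^4

∂Y/∂Z = 10Z^4 > 0 (assuming positive values)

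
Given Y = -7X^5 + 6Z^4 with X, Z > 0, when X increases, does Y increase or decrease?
Y decreases

Taking the partial derivative:
∂Y/∂X = -35X^4

∂Y/∂X = -35X^4 < 0 (assuming positive values)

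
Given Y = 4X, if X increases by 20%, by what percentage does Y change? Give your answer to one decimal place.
20.0%

For Y = 4X:
If X → X(1 + 0.2)
Then Y → Y · (1 + 0.2)^1
     = Y · 1.2000

Percentage change = ((1 + 0.2)^1 − 1) × 100% = 20.0%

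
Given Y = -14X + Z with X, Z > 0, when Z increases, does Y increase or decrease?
Y increases

Taking the partial derivative:
∂Y/∂Z = 1

∂Y/∂Z = 1 > 0 (assuming positive values)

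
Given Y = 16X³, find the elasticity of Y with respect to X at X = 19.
Elasticity = 3

Elasticity = (dY/dX) · (X/Y)

dY/dX = 48·X²
At X = 19: dY/dX = 17328, Y = 109744

Elasticity = 17328 · (19 / 109744) = 3

Interpretation: for a small percentage change in X, the percentage change in Y is approximately 3.00 times as large.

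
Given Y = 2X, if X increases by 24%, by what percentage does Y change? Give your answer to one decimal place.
24.0%

For Y = 2X:
If X → X(1 + 0.24)
Then Y → Y · (1 + 0.24)^1
     = Y · 1.2400

Percentage change = ((1 + 0.24)^1 − 1) × 100% = 24.0%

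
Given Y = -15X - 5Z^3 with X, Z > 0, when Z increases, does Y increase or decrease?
Y decreases

Taking the partial derivative:
∂Y/∂Z = -15Z^2

∂Y/∂Z = -15Z^2 < 0 (assuming positive values)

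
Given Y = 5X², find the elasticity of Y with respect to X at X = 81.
Elasticity = 2

Elasticity = (dY/dX) · (X/Y)

dY/dX = 10·X
At X = 81: dY/dX = 810, Y = 32805

Elasticity = 810 · (81 / 32805) = 2

Interpretation: for a small percentage change in X, the percentage change in Y is approximately 2.00 times as large.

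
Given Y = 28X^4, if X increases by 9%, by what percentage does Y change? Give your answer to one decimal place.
41.2%

For Y = 28X^4:
If X → X(1 + 0.09)
Then Y → Y · (1 + 0.09)^4
     ≈ Y · 1.4116

Percentage change = ((1 + 0.09)^4 − 1) × 100% ≈ 41.2%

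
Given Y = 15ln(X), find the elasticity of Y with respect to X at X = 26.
Elasticity = 1/ln(26) ≈ 0.3069

Elasticity = (dY/dX) · (X/Y)

dY/dX = 15/X
At X = 26: dY/dX = 15/26, Y = 15·ln(26)

Elasticity = (15/26) · (26 / (15·ln(26))) = 1/ln(26) ≈ 0.3069

Interpretation: for a small percentage change in X, the percentage change in Y is approximately 0.31 times as large.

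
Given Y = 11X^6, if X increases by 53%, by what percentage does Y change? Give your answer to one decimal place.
1182.8%

For Y = 11X^6:
If X → X(1 + 0.53)
Then Y → Y · (1 + 0.53)^6
     ≈ Y · 12.8277

Percentage change = ((1 + 0.53)^6 − 1) × 100% ≈ 1182.8%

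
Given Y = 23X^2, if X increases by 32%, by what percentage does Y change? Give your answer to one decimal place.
74.2%

For Y = 23X^2:
If X → X(1 + 0.32)
Then Y → Y · (1 + 0.32)^2
     = Y · 1.7424

Percentage change = ((1 + 0.32)^2 − 1) × 100% ≈ 74.2%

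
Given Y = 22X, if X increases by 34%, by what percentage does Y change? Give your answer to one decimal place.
34.0%

For Y = 22X:
If X → X(1 + 0.34)
Then Y → Y · (1 + 0.34)^1
     = Y · 1.3400

Percentage change = ((1 + 0.34)^1 − 1) × 100% = 34.0%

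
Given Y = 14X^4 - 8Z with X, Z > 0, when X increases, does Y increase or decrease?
Y increases

Taking the partial derivative:
∂Y/∂X = 56X^3

∂Y/∂X = 56X^3 > 0 (assuming positive values)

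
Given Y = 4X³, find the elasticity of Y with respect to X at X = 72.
Elasticity = 3

Elasticity = (dY/dX) · (X/Y)

dY/dX = 12·X²
At X = 72: dY/dX = 62208, Y = 1492992

Elasticity = 62208 · (72 / 1492992) = 3

Interpretation: for a small percentage change in X, the percentage change in Y is approximately 3.00 times as large.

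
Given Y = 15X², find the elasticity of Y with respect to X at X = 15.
Elasticity = 2

Elasticity = (dY/dX) · (X/Y)

dY/dX = 30·X
At X = 15: dY/dX = 450, Y = 3375

Elasticity = 450 · (15 / 3375) = 2

Interpretation: for a small percentage change in X, the percentage change in Y is approximately 2.00 times as large.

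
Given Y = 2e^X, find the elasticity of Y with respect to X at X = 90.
Elasticity = 90

Elasticity = (dY/dX) · (X/Y)

dY/dX = 2·e^X
At X = 90: dY/dX = 2·e^90, Y = 2·e^90

Elasticity = (2·e^90) · (90 / (2·e^90)) = 90

Interpretation: for a small percentage change in X, the percentage change in Y is approximately 90.00 times as large.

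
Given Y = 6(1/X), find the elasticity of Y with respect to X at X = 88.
Elasticity = -1

Elasticity = (dY/dX) · (X/Y)

dY/dX = -6/X²
At X = 88: dY/dX = -3/3872, Y = 3/44

Elasticity = (-3/3872) · (88 / (3/44)) = -1

Interpretation: for a small percentage change in X, the percentage change in Y is approximately -1.00 times as large.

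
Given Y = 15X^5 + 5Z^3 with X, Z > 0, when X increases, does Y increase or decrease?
Y increases

Taking the partial derivative:
∂Y/∂X = 75X^4

∂Y/∂X = 75X^4 > 0 (assuming positive values)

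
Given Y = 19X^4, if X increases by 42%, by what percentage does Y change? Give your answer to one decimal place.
306.6%

For Y = 19X^4:
If X → X(1 + 0.42)
Then Y → Y · (1 + 0.42)^4
     ≈ Y · 4.0659

Percentage change = ((1 + 0.42)^4 − 1) × 100% ≈ 306.6%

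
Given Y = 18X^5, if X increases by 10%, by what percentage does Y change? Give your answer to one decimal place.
61.1%

For Y = 18X^5:
If X → X(1 + 0.1)
Then Y → Y · (1 + 0.1)^5
     ≈ Y · 1.6105

Percentage change = ((1 + 0.1)^5 − 1) × 100% ≈ 61.1%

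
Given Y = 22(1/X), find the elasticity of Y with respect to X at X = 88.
Elasticity = -1

Elasticity = (dY/dX) · (X/Y)

dY/dX = -22/X²
At X = 88: dY/dX = -1/352, Y = 1/4

Elasticity = (-1/352) · (88 / (1/4)) = -1

Interpretation: for a small percentage change in X, the percentage change in Y is approximately -1.00 times as large.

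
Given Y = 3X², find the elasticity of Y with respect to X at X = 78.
Elasticity = 2

Elasticity = (dY/dX) · (X/Y)

dY/dX = 6·X
At X = 78: dY/dX = 468, Y = 18252

Elasticity = 468 · (78 / 18252) = 2

Interpretation: for a small percentage change in X, the percentage change in Y is approximately 2.00 times as large.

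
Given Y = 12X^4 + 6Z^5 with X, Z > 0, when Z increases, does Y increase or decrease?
Y increases

Taking the partial derivative:
∂Y/∂Z = 30Z^4

∂Y/∂Z = 30Z^4 > 0 (assuming positive values)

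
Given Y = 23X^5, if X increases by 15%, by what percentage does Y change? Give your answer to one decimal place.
101.1%

For Y = 23X^5:
If X → X(1 + 0.15)
Then Y → Y · (1 + 0.15)^5
     ≈ Y · 2.0114

Percentage change = ((1 + 0.15)^5 − 1) × 100% ≈ 101.1%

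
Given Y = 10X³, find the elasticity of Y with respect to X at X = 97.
Elasticity = 3

Elasticity = (dY/dX) · (X/Y)

dY/dX = 30·X²
At X = 97: dY/dX = 282270, Y = 9126730

Elasticity = 282270 · (97 / 9126730) = 3

Interpretation: for a small percentage change in X, the percentage change in Y is approximately 3.00 times as large.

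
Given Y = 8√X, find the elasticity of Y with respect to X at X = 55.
Elasticity = 1/2

Elasticity = (dY/dX) · (X/Y)

dY/dX = 4/√X
At X = 55: dY/dX = 4·√55/55, Y = 8·√55

Elasticity = (4·√55/55) · (55 / (8·√55)) = 1/2

Interpretation: for a small percentage change in X, the percentage change in Y is approximately 0.50 times as large.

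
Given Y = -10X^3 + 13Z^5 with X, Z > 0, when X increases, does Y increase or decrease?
Y decreases

Taking the partial derivative:
∂Y/∂X = -30X^2

∂Y/∂X = -30X^2 < 0 (assuming positive values)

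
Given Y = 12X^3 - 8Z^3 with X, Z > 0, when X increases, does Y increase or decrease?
Y increases

Taking the partial derivative:
∂Y/∂X = 36X^2

∂Y/∂X = 36X^2 > 0 (assuming positive values)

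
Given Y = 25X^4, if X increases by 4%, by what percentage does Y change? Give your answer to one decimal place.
17.0%

For Y = 25X^4:
If X → X(1 + 0.04)
Then Y → Y · (1 + 0.04)^4
     ≈ Y · 1.1699

Percentage change = ((1 + 0.04)^4 − 1) × 100% ≈ 17.0%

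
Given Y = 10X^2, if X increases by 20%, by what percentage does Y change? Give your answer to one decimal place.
44.0%

For Y = 10X^2:
If X → X(1 + 0.2)
Then Y → Y · (1 + 0.2)^2
     = Y · 1.4400

Percentage change = ((1 + 0.2)^2 − 1) × 100% = 44.0%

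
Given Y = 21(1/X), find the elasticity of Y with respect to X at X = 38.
Elasticity = -1

Elasticity = (dY/dX) · (X/Y)

dY/dX = -21/X²
At X = 38: dY/dX = -21/1444, Y = 21/38

Elasticity = (-21/1444) · (38 / (21/38)) = -1

Interpretation: for a small percentage change in X, the percentage change in Y is approximately -1.00 times as large.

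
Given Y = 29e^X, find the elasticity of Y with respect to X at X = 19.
Elasticity = 19

Elasticity = (dY/dX) · (X/Y)

dY/dX = 29·e^X
At X = 19: dY/dX = 29·e^19, Y = 29·e^19

Elasticity = (29·e^19) · (19 / (29·e^19)) = 19

Interpretation: for a small percentage change in X, the percentage change in Y is approximately 19.00 times as large.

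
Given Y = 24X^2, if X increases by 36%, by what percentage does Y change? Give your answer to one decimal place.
85.0%

For Y = 24X^2:
If X → X(1 + 0.36)
Then Y → Y · (1 + 0.36)^2
     = Y · 1.8496

Percentage change = ((1 + 0.36)^2 − 1) × 100% ≈ 85.0%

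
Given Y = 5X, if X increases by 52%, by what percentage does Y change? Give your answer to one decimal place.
52.0%

For Y = 5X:
If X → X(1 + 0.52)
Then Y → Y · (1 + 0.52)^1
     = Y · 1.5200

Percentage change = ((1 + 0.52)^1 − 1) × 100% = 52.0%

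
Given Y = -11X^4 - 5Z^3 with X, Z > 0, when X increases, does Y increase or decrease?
Y decreases

Taking the partial derivative:
∂Y/∂X = -44X^3

∂Y/∂X = -44X^3 < 0 (assuming positive values)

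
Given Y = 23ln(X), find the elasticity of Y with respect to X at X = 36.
Elasticity = 1/ln(36) ≈ 0.2791

Elasticity = (dY/dX) · (X/Y)

dY/dX = 23/X
At X = 36: dY/dX = 23/36, Y = 23·ln(36)

Elasticity = (23/36) · (36 / (23·ln(36))) = 1/ln(36) ≈ 0.2791

Interpretation: for a small percentage change in X, the percentage change in Y is approximately 0.28 times as large.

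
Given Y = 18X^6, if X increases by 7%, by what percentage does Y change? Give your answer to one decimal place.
50.1%

For Y = 18X^6:
If X → X(1 + 0.07)
Then Y → Y · (1 + 0.07)^6
     ≈ Y · 1.5007

Percentage change = ((1 + 0.07)^6 − 1) × 100% ≈ 50.1%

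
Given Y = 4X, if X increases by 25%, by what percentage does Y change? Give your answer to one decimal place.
25.0%

For Y = 4X:
If X → X(1 + 0.25)
Then Y → Y · (1 + 0.25)^1
     = Y · 1.2500

Percentage change = ((1 + 0.25)^1 − 1) × 100% = 25.0%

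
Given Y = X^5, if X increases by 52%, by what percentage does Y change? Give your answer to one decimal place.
711.4%

For Y = X^5:
If X → X(1 + 0.52)
Then Y → Y · (1 + 0.52)^5
     ≈ Y · 8.1137

Percentage change = ((1 + 0.52)^5 − 1) × 100% ≈ 711.4%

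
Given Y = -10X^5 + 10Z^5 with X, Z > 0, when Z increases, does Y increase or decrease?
Y increases

Taking the partial derivative:
∂Y/∂Z = 50Z^4

∂Y/∂Z = 50Z^4 > 0 (assuming positive values)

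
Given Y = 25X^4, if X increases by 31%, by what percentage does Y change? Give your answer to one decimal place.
194.5%

For Y = 25X^4:
If X → X(1 + 0.31)
Then Y → Y · (1 + 0.31)^4
     ≈ Y · 2.9450

Percentage change = ((1 + 0.31)^4 − 1) × 100% ≈ 194.5%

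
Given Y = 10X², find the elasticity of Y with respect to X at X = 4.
Elasticity = 2

Elasticity = (dY/dX) · (X/Y)

dY/dX = 20·X
At X = 4: dY/dX = 80, Y = 160

Elasticity = 80 · (4 / 160) = 2

Interpretation: for a small percentage change in X, the percentage change in Y is approximately 2.00 times as large.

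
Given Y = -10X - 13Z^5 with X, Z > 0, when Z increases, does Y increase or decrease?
Y decreases

Taking the partial derivative:
∂Y/∂Z = -65Z^4

∂Y/∂Z = -65Z^4 < 0 (assuming positive values)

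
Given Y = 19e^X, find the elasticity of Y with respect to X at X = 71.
Elasticity = 71

Elasticity = (dY/dX) · (X/Y)

dY/dX = 19·e^X
At X = 71: dY/dX = 19·e^71, Y = 19·e^71

Elasticity = (19·e^71) · (71 / (19·e^71)) = 71

Interpretation: for a small percentage change in X, the percentage change in Y is approximately 71.00 times as large.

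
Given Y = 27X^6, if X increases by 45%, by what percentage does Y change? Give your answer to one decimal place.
829.4%

For Y = 27X^6:
If X → X(1 + 0.45)
Then Y → Y · (1 + 0.45)^6
     ≈ Y · 9.2941

Percentage change = ((1 + 0.45)^6 − 1) × 100% ≈ 829.4%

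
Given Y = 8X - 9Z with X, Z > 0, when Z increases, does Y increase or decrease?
Y decreases

Taking the partial derivative:
∂Y/∂Z = -9

∂Y/∂Z = -9 < 0 (assuming positive values)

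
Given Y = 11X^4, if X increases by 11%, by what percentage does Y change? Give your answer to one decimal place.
51.8%

For Y = 11X^4:
If X → X(1 + 0.11)
Then Y → Y · (1 + 0.11)^4
     ≈ Y · 1.5181

Percentage change = ((1 + 0.11)^4 − 1) × 100% ≈ 51.8%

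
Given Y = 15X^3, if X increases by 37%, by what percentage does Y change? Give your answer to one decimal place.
157.1%

For Y = 15X^3:
If X → X(1 + 0.37)
Then Y → Y · (1 + 0.37)^3
     ≈ Y · 2.5714

Percentage change = ((1 + 0.37)^3 − 1) × 100% ≈ 157.1%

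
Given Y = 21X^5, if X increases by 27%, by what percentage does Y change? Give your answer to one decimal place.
230.4%

For Y = 21X^5:
If X → X(1 + 0.27)
Then Y → Y · (1 + 0.27)^5
     ≈ Y · 3.3038

Percentage change = ((1 + 0.27)^5 − 1) × 100% ≈ 230.4%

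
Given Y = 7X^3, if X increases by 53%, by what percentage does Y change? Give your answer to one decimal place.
258.2%

For Y = 7X^3:
If X → X(1 + 0.53)
Then Y → Y · (1 + 0.53)^3
     ≈ Y · 3.5816

Percentage change = ((1 + 0.53)^3 − 1) × 100% ≈ 258.2%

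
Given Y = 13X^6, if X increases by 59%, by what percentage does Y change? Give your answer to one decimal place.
1515.8%

For Y = 13X^6:
If X → X(1 + 0.59)
Then Y → Y · (1 + 0.59)^6
     ≈ Y · 16.1578

Percentage change = ((1 + 0.59)^6 − 1) × 100% ≈ 1515.8%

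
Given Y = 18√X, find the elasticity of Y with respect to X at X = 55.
Elasticity = 1/2

Elasticity = (dY/dX) · (X/Y)

dY/dX = 9/√X
At X = 55: dY/dX = 9·√55/55, Y = 18·√55

Elasticity = (9·√55/55) · (55 / (18·√55)) = 1/2

Interpretation: for a small percentage change in X, the percentage change in Y is approximately 0.50 times as large.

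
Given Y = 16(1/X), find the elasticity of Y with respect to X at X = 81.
Elasticity = -1

Elasticity = (dY/dX) · (X/Y)

dY/dX = -16/X²
At X = 81: dY/dX = -16/6561, Y = 16/81

Elasticity = (-16/6561) · (81 / (16/81)) = -1

Interpretation: for a small percentage change in X, the percentage change in Y is approximately -1.00 times as large.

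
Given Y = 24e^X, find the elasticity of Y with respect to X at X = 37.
Elasticity = 37

Elasticity = (dY/dX) · (X/Y)

dY/dX = 24·e^X
At X = 37: dY/dX = 24·e^37, Y = 24·e^37

Elasticity = (24·e^37) · (37 / (24·e^37)) = 37

Interpretation: for a small percentage change in X, the percentage change in Y is approximately 37.00 times as large.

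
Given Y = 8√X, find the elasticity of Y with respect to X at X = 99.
Elasticity = 1/2

Elasticity = (dY/dX) · (X/Y)

dY/dX = 4/√X
At X = 99: dY/dX = 4·√11/33, Y = 24·√11

Elasticity = (4·√11/33) · (99 / (24·√11)) = 1/2

Interpretation: for a small percentage change in X, the percentage change in Y is approximately 0.50 times as large.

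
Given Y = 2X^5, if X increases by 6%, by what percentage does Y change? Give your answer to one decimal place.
33.8%

For Y = 2X^5:
If X → X(1 + 0.06)
Then Y → Y · (1 + 0.06)^5
     ≈ Y · 1.3382

Percentage change = ((1 + 0.06)^5 − 1) × 100% ≈ 33.8%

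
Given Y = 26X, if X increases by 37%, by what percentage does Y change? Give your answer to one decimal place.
37.0%

For Y = 26X:
If X → X(1 + 0.37)
Then Y → Y · (1 + 0.37)^1
     = Y · 1.3700

Percentage change = ((1 + 0.37)^1 − 1) × 100% = 37.0%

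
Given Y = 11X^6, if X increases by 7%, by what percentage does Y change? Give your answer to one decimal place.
50.1%

For Y = 11X^6:
If X → X(1 + 0.07)
Then Y → Y · (1 + 0.07)^6
     ≈ Y · 1.5007

Percentage change = ((1 + 0.07)^6 − 1) × 100% ≈ 50.1%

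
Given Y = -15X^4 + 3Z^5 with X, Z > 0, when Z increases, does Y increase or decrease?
Y increases

Taking the partial derivative:
∂Y/∂Z = 15Z^4

∂Y/∂Z = 15Z^4 > 0 (assuming positive values)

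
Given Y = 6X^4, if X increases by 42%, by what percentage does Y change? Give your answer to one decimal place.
306.6%

For Y = 6X^4:
If X → X(1 + 0.42)
Then Y → Y · (1 + 0.42)^4
     ≈ Y · 4.0659

Percentage change = ((1 + 0.42)^4 − 1) × 100% ≈ 306.6%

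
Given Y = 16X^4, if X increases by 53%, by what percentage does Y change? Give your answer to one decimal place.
448.0%

For Y = 16X^4:
If X → X(1 + 0.53)
Then Y → Y · (1 + 0.53)^4
     ≈ Y · 5.4798

Percentage change = ((1 + 0.53)^4 − 1) × 100% ≈ 448.0%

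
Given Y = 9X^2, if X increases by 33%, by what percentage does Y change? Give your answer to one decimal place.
76.9%

For Y = 9X^2:
If X → X(1 + 0.33)
Then Y → Y · (1 + 0.33)^2
     = Y · 1.7689

Percentage change = ((1 + 0.33)^2 − 1) × 100% ≈ 76.9%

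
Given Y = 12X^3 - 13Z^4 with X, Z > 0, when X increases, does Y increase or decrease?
Y increases

Taking the partial derivative:
∂Y/∂X = 36X^2

∂Y/∂X = 36X^2 > 0 (assuming positive values)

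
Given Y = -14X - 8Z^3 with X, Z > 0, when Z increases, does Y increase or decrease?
Y decreases

Taking the partial derivative:
∂Y/∂Z = -24Z^2

∂Y/∂Z = -24Z^2 < 0 (assuming positive values)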